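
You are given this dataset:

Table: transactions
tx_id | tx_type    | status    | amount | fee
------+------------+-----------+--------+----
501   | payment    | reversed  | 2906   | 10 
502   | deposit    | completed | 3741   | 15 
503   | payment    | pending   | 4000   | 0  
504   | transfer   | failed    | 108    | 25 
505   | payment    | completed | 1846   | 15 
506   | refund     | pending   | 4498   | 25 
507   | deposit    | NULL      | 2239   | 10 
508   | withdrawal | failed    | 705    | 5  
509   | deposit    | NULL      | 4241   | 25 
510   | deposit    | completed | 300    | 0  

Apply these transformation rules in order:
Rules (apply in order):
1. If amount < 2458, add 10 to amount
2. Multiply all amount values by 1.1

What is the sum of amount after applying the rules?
27097.4

Step 1: Apply Rule 1 - Add 10 to records with amount < 2458
  - 5 records affected: 5198 + (5 × 10) = 5248
  - Unaffected records: 19386
  - Sum after Rule 1: 24634
Step 2: Apply Rule 2 - Multiply all by 1.1
  - 24634 × 1.1 = 27097.4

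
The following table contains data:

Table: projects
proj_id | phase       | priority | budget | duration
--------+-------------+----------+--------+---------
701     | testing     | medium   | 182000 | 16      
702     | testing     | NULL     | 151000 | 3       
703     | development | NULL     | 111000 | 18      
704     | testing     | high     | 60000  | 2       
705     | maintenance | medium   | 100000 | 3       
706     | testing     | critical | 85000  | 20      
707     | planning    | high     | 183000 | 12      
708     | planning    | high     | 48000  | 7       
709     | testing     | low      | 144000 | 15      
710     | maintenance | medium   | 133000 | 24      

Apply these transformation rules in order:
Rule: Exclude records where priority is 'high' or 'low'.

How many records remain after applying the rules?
6

Step 1: Count records to exclude
  - 3 (high) + 1 (low) = 4 records
Step 2: Total records: 10
Step 3: Remaining = 10 - 4 = 6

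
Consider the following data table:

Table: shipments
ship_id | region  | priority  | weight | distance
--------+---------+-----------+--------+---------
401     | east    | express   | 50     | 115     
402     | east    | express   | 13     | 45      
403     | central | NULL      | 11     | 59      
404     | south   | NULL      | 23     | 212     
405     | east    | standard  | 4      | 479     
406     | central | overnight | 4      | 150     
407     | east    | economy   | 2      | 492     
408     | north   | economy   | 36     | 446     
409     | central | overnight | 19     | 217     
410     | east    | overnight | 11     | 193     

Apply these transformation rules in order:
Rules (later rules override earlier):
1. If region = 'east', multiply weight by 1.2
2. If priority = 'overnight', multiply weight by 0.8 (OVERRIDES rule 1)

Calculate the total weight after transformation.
180.0

Step 1: Rule 2 takes priority for records with priority = 'overnight'
  - 3 records: 34 × 0.8 = 27.2
Step 2: Rule 1 applies to remaining records with region = 'east'
  - 4 records: 69 × 1.2 = 82.8
Step 3: Other records unchanged: 70
Step 4: Final sum = 27.2 + 82.8 + 70 = 180.0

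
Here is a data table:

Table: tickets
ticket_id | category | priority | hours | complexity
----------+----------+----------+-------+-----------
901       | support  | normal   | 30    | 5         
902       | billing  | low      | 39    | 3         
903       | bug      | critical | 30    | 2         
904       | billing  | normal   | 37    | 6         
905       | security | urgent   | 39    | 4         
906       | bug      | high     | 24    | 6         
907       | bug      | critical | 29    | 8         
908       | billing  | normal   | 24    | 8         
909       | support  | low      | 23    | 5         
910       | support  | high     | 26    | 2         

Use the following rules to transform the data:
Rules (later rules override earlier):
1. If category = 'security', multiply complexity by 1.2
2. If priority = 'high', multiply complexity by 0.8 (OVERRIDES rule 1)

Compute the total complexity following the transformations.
48.2

Step 1: Rule 2 takes priority for records with priority = 'high'
  - 2 records: 8 × 0.8 = 6.4
Step 2: Rule 1 applies to remaining records with category = 'security'
  - 1 records: 4 × 1.2 = 4.8
Step 3: Other records unchanged: 37
Step 4: Final sum = 6.4 + 4.8 + 37 = 48.2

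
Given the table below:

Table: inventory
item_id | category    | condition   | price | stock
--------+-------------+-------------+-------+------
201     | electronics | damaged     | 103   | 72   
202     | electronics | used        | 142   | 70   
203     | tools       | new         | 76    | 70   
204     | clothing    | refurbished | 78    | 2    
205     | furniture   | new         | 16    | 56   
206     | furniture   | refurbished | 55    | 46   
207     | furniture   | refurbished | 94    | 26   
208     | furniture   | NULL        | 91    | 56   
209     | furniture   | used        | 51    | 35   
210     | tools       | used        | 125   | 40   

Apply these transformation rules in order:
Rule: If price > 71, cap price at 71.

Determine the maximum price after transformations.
71

Step 1: Original maximum price = 142
Step 2: Apply cap at 71
Step 3: 7 records had price > 71 and were capped
Step 4: Maximum after transformation = 71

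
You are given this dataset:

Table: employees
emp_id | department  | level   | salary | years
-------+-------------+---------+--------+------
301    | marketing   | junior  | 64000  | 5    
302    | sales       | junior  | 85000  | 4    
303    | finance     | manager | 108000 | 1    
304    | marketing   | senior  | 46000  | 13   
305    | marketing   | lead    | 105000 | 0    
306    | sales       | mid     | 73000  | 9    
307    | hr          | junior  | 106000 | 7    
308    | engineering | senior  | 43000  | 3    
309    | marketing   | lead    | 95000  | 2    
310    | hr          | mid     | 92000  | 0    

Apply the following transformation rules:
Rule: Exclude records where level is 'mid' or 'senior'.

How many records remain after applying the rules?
6

Step 1: Count records to exclude
  - 2 (mid) + 2 (senior) = 4 records
Step 2: Total records: 10
Step 3: Remaining = 10 - 4 = 6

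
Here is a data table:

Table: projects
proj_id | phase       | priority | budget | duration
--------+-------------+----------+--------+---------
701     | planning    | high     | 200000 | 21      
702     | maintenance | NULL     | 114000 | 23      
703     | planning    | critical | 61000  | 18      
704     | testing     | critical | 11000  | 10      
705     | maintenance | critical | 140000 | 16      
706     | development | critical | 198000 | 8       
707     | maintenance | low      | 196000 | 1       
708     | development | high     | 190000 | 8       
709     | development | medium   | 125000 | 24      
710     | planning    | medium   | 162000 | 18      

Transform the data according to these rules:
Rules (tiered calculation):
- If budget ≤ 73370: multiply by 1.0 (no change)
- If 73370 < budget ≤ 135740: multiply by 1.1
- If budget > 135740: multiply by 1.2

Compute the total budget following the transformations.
1638100.0

Step 1: Tier 1 (budget ≤ 73370): 2 records, sum = 72000 × 1.0 = 72000.0
Step 2: Tier 2 (73370 < budget ≤ 135740): 2 records, sum = 239000 × 1.1 = 262900.0
Step 3: Tier 3 (budget > 135740): 6 records, sum = 1086000 × 1.2 = 1303200.0
Step 4: Final sum = 72000.0 + 262900.0 + 1303200.0 = 1638100.0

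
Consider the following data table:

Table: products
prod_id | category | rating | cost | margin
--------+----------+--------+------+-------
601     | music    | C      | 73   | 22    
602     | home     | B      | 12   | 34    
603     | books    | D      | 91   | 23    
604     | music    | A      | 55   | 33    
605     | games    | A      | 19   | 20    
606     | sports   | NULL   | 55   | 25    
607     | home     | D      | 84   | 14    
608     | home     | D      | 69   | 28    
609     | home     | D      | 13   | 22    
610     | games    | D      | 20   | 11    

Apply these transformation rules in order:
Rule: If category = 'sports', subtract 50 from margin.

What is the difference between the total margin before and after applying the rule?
50

Step 1: Original sum of margin = 232
Step 2: 1 records have category = 'sports'
Step 3: Each affected record changes by -50
Step 4: Total change = 1 × -50 = -50
Step 5: New sum = 232 + -50 = 182
Step 6: Difference = |182 - 232| = 50
        (Sum decreased by 50)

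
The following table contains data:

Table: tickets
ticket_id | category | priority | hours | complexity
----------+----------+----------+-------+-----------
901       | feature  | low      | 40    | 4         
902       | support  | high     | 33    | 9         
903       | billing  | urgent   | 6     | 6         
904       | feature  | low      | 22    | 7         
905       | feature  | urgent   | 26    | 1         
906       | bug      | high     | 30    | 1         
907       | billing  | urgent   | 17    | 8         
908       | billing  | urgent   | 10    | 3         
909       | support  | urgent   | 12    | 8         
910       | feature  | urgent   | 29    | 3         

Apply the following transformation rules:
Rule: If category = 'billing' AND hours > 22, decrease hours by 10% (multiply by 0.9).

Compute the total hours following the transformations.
225

Step 1: Find records where category = 'billing' AND hours > 22
Step 2: 0 records match, summing to 0
Step 3: After multiplier: 0 × 0.9 = 0.0
Step 4: Unaffected records sum: 225
Step 5: Final sum = 0.0 + 225 = 225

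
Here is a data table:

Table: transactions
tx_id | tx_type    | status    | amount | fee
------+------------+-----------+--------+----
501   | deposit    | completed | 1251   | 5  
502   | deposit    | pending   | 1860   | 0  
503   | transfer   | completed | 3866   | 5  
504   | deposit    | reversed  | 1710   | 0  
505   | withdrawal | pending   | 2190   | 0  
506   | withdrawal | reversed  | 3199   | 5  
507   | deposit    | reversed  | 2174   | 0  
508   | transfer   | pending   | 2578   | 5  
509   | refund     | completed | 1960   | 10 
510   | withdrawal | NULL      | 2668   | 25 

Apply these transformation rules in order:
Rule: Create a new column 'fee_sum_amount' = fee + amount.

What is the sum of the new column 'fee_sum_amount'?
23511

Step 1: For each record, compute fee + amount
Example calculations:
  5 + 1251 = 1256
  0 + 1860 = 1860
  5 + 3866 = 3871
  ...
Step 2: Sum all derived values
Step 3: Total = 23511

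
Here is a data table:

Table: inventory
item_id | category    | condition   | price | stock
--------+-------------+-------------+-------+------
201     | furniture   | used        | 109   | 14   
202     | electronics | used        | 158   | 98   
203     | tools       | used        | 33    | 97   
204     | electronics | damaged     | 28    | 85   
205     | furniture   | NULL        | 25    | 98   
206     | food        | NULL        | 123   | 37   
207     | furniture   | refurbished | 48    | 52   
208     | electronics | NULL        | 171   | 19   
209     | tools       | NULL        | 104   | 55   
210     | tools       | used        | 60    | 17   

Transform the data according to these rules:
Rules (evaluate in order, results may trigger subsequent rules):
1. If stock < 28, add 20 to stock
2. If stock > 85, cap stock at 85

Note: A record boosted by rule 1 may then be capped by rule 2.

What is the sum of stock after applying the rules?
594

Step 1: Apply rule 1 to records with stock < 28
  - 3 records get bonus of 20
  - Of these, 0 records then exceed 85 and get capped
Step 2: Apply rule 2 to records with stock > 85
  - 3 records (original) are capped
Step 3: Calculate final sum = 594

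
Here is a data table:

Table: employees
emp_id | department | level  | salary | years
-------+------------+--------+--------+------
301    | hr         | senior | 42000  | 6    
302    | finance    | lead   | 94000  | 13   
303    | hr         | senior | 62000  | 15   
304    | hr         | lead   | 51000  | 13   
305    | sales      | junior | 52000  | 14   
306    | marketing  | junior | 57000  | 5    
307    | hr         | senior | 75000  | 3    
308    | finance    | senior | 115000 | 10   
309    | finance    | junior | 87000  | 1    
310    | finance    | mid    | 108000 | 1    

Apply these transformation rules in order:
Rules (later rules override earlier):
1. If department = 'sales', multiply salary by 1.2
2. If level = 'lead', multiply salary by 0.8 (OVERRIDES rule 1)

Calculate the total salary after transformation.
724400.0

Step 1: Rule 2 takes priority for records with level = 'lead'
  - 2 records: 145000 × 0.8 = 116000.0
Step 2: Rule 1 applies to remaining records with department = 'sales'
  - 1 records: 52000 × 1.2 = 62400.0
Step 3: Other records unchanged: 546000
Step 4: Final sum = 116000.0 + 62400.0 + 546000 = 724400.0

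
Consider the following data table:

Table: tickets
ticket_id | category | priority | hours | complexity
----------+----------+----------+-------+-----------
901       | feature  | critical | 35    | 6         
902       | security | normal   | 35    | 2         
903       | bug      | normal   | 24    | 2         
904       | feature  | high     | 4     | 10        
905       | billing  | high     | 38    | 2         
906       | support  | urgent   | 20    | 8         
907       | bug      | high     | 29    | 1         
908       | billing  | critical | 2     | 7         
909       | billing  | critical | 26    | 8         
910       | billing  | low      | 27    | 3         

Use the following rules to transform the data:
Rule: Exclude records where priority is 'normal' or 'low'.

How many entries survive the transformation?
7

Step 1: Count records to exclude
  - 2 (normal) + 1 (low) = 3 records
Step 2: Total records: 10
Step 3: Remaining = 10 - 3 = 7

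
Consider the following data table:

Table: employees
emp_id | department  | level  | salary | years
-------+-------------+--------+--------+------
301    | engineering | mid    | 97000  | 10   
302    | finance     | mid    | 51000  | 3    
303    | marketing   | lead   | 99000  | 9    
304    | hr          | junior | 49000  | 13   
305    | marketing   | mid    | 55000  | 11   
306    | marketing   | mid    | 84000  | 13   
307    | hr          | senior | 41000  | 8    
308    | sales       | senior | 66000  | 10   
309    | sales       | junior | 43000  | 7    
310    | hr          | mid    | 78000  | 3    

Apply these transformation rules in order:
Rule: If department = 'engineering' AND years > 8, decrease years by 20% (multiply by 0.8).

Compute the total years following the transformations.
85.0

Step 1: Find records where department = 'engineering' AND years > 8
Step 2: 1 records match, summing to 10
Step 3: After multiplier: 10 × 0.8 = 8.0
Step 4: Unaffected records sum: 77
Step 5: Final sum = 8.0 + 77 = 85.0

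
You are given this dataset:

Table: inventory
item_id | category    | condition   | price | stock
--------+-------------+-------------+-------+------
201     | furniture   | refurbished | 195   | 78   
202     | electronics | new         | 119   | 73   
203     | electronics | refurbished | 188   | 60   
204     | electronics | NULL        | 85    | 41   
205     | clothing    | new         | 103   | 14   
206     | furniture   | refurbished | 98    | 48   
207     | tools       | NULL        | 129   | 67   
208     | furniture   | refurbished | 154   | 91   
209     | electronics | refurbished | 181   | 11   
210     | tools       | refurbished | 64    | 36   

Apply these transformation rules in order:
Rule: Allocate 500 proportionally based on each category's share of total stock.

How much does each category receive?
clothing: 13.49, electronics: 178.23, furniture: 209.06, tools: 99.23

Step 1: Calculate total stock = 519
Step 2: Calculate each category's proportion:
  clothing: 14/519 = 2.70% → 13.49
  electronics: 185/519 = 35.65% → 178.23
  furniture: 217/519 = 41.81% → 209.06
  tools: 103/519 = 19.85% → 99.23
Step 3: Verify: sum of allocations ≈ 500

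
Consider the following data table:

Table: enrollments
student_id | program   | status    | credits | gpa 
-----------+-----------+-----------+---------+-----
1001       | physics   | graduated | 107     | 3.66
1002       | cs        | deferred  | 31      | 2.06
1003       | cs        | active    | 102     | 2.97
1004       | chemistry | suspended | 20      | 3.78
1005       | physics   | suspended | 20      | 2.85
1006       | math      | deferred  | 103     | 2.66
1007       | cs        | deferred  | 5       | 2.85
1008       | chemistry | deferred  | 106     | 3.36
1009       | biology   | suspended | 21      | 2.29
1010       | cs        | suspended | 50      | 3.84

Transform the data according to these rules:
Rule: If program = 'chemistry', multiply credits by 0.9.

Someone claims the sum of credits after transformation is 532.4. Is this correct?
No, the correct result is 552.4.

Step 1: Calculate the correct sum after transformation
Step 2: Apply multiplier 0.9 to records where program = 'chemistry'
Step 3: Correct result = 552.4
Step 4: Claimed result = 532.4
Step 5: 552.4 ≠ 532.4
Conclusion: The claimed result is incorrect. The correct answer is 552.4.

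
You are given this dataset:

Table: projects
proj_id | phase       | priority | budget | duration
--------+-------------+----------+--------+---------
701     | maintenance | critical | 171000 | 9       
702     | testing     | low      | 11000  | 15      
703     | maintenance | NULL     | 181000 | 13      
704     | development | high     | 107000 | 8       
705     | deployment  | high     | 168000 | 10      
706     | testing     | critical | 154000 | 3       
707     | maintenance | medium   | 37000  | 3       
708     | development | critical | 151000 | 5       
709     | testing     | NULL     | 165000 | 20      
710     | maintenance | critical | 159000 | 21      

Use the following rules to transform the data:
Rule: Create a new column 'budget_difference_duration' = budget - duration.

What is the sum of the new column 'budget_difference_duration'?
1303893

Step 1: For each record, compute budget - duration
Example calculations:
  171000 - 9 = 170991
  11000 - 15 = 10985
  181000 - 13 = 180987
  ...
Step 2: Sum all derived values
Step 3: Total = 1303893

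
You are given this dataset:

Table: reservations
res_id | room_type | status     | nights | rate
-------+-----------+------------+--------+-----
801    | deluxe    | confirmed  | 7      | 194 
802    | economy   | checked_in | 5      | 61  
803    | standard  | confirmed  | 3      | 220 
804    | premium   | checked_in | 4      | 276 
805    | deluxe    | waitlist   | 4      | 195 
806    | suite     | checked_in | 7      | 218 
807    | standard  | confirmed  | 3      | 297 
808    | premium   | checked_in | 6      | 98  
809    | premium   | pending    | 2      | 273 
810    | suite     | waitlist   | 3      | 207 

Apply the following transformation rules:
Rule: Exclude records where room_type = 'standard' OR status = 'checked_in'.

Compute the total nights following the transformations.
16

Step 1: Find records where room_type = 'standard' OR status = 'checked_in'
Step 2: 6 records match, summing to 28
Step 3: Original sum: 44
Step 4: Remaining sum = 44 - 28 = 16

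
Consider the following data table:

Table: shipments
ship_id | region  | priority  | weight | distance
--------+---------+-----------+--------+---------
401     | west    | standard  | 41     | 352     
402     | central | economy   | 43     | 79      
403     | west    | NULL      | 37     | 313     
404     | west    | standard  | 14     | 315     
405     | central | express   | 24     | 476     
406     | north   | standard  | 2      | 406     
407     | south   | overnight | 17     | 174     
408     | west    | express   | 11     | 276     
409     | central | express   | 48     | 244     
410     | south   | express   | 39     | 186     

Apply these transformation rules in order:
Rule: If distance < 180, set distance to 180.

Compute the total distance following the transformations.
2928

Step 1: 2 records have distance < 180
Step 2: These records originally summed to 253
Step 3: After setting to minimum: 2 × 180 = 360
Step 4: Unaffected records sum: 2568
Step 5: Final sum = 360 + 2568 = 2928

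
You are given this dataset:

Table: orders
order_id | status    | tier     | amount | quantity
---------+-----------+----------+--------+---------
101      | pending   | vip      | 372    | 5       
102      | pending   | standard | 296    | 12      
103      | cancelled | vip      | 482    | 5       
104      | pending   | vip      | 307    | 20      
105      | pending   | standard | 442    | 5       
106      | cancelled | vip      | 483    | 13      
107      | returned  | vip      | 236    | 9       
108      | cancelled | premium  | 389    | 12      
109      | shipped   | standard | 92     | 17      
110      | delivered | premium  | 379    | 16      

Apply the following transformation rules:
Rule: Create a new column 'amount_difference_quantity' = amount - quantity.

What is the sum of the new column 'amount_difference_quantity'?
3364

Step 1: For each record, compute amount - quantity
Example calculations:
  372 - 5 = 367
  296 - 12 = 284
  482 - 5 = 477
  ...
Step 2: Sum all derived values
Step 3: Total = 3364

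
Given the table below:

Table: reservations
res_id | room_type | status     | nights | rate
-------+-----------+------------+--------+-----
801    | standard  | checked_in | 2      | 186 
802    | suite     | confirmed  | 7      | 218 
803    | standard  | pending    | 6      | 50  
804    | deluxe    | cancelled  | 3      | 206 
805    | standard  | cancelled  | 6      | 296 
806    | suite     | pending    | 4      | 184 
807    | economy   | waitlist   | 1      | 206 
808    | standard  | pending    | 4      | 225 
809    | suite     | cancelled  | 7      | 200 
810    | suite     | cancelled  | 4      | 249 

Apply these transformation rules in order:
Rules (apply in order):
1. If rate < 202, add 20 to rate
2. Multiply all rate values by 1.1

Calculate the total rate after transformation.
2310.0

Step 1: Apply Rule 1 - Add 20 to records with rate < 202
  - 4 records affected: 620 + (4 × 20) = 700
  - Unaffected records: 1400
  - Sum after Rule 1: 2100
Step 2: Apply Rule 2 - Multiply all by 1.1
  - 2100 × 1.1 = 2310.0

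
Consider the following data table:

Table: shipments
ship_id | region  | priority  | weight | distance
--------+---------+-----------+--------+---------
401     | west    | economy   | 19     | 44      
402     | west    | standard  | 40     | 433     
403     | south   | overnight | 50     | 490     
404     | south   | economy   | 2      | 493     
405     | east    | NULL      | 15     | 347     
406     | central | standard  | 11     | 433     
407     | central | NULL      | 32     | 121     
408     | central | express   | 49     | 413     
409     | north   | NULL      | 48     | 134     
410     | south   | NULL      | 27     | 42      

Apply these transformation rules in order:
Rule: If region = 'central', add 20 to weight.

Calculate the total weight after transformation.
353

Step 1: Count records where region = 'central': 3
Step 2: Total bonus added: 3 × 20 = 60
Step 3: Original sum of weight: 293
Step 4: Final sum = 293 + 60 = 353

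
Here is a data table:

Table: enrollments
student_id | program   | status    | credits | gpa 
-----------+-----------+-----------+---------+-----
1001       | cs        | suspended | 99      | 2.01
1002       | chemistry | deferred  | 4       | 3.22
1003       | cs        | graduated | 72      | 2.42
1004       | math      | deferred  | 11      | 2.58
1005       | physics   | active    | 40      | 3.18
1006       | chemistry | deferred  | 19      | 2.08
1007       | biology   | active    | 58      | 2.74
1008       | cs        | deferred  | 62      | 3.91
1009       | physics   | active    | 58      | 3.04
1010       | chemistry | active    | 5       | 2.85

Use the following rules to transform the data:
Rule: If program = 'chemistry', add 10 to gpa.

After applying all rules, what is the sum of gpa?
58.03

Step 1: Count records where program = 'chemistry': 3
Step 2: Total bonus added: 3 × 10 = 30
Step 3: Original sum of gpa: 28.03
Step 4: Final sum = 28.03 + 30 = 58.03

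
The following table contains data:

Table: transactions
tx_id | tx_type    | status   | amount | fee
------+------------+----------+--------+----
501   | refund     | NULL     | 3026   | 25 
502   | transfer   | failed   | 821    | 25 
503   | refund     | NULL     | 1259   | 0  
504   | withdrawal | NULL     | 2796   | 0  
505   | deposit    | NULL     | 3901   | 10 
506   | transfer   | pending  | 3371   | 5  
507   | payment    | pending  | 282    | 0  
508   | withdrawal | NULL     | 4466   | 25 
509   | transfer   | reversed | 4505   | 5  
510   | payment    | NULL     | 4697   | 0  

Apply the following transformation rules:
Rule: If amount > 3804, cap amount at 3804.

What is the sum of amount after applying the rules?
26771

Step 1: 4 records have amount > 3804
Step 2: These records originally summed to 17569
Step 3: After capping: 4 × 3804 = 15216
Step 4: Unaffected records sum: 11555
Step 5: Final sum = 15216 + 11555 = 26771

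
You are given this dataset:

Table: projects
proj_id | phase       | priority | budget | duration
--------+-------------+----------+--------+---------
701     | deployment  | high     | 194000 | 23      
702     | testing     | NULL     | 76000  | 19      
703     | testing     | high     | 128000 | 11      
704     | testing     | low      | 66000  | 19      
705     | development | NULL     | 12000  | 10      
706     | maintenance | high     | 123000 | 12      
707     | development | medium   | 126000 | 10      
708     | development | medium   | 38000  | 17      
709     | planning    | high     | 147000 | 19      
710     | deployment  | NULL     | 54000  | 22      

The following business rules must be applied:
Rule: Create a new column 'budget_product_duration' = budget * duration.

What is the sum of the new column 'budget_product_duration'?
16051000

Step 1: For each record, compute budget * duration
Example calculations:
  194000 * 23 = 4462000
  76000 * 19 = 1444000
  128000 * 11 = 1408000
  ...
Step 2: Sum all derived values
Step 3: Total = 16051000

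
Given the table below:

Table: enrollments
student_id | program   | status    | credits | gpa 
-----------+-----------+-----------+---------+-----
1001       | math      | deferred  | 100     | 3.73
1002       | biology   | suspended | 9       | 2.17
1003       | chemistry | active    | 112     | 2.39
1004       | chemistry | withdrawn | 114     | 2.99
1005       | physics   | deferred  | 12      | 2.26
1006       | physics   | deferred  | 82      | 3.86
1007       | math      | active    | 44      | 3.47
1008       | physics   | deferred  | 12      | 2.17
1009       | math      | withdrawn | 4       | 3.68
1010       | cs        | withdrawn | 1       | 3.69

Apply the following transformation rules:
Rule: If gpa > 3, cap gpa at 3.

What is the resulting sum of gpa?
26.98

Step 1: 5 records have gpa > 3
Step 2: These records originally summed to 18.43
Step 3: After capping: 5 × 3 = 15
Step 4: Unaffected records sum: 11.98
Step 5: Final sum = 15 + 11.98 = 26.98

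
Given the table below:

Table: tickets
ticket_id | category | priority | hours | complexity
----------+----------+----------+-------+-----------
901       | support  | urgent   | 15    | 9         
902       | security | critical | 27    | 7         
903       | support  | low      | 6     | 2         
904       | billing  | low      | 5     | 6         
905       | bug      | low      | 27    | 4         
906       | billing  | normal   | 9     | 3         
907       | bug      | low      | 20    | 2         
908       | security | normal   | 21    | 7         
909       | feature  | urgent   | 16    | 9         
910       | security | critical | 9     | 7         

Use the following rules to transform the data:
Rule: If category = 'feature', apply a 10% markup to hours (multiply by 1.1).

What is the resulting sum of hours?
156.6

Step 1: Records with category = 'feature' have total hours = 16
Step 2: Apply multiplier: 16 × 1.1 = 17.6
Step 3: Other records total: 139
Step 4: Final sum = 17.6 + 139 = 156.6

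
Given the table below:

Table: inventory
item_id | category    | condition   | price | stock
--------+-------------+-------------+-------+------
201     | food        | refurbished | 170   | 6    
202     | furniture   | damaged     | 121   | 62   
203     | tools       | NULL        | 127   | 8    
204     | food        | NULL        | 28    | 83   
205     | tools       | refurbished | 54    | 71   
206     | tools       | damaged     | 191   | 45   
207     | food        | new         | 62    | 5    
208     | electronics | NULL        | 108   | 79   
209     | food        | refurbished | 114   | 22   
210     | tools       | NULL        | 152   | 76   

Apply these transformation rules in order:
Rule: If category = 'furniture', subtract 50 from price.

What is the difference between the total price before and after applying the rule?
50

Step 1: Original sum of price = 1127
Step 2: 1 records have category = 'furniture'
Step 3: Each affected record changes by -50
Step 4: Total change = 1 × -50 = -50
Step 5: New sum = 1127 + -50 = 1077
Step 6: Difference = |1077 - 1127| = 50
        (Sum decreased by 50)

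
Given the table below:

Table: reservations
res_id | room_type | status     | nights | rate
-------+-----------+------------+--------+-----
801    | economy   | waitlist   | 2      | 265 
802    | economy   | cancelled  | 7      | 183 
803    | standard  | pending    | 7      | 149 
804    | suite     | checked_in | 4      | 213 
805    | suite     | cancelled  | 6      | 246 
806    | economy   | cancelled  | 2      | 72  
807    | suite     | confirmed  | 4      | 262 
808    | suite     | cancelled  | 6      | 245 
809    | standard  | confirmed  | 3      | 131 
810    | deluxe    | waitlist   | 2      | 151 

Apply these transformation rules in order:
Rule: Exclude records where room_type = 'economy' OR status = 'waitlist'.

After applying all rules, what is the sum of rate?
1246

Step 1: Find records where room_type = 'economy' OR status = 'waitlist'
Step 2: 4 records match, summing to 671
Step 3: Original sum: 1917
Step 4: Remaining sum = 1917 - 671 = 1246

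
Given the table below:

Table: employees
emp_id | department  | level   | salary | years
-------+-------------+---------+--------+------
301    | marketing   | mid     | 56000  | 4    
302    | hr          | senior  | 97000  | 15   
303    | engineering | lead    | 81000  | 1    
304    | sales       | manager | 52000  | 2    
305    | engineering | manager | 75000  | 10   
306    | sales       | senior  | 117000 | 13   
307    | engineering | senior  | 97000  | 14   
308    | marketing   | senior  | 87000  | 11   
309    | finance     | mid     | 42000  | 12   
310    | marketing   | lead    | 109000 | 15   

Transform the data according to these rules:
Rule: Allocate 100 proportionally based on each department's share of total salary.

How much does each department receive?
engineering: 31.12, finance: 5.17, hr: 11.93, marketing: 31.0, sales: 20.79

Step 1: Calculate total salary = 813000
Step 2: Calculate each department's proportion:
  engineering: 253000/813000 = 31.12% → 31.12
  finance: 42000/813000 = 5.17% → 5.17
  hr: 97000/813000 = 11.93% → 11.93
  marketing: 252000/813000 = 31.00% → 31.0
  sales: 169000/813000 = 20.79% → 20.79
Step 3: Verify: sum of allocations ≈ 100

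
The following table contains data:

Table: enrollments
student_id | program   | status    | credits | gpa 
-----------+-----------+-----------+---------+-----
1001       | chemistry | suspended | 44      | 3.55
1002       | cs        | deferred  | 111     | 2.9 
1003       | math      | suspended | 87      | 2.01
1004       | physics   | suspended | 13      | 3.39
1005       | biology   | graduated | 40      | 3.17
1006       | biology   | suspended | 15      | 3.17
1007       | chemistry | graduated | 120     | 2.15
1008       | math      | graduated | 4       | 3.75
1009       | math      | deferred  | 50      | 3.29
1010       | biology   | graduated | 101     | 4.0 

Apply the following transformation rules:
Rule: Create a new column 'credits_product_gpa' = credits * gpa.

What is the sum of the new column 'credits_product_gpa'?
1712.89

Step 1: For each record, compute credits * gpa
Example calculations:
  44 * 3.55 = 156.2
  111 * 2.9 = 321.9
  87 * 2.01 = 174.87
  ...
Step 2: Sum all derived values
Step 3: Total = 1712.89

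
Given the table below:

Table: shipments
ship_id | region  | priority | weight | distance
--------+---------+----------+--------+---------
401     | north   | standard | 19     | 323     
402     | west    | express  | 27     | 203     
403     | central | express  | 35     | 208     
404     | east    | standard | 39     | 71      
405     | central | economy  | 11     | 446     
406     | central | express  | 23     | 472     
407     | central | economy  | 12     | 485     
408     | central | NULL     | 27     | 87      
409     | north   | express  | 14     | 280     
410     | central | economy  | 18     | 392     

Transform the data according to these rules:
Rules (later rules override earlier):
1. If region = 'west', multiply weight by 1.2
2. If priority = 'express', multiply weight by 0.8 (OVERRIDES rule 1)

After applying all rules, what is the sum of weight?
205.2

Step 1: Rule 2 takes priority for records with priority = 'express'
  - 4 records: 99 × 0.8 = 79.2
Step 2: Rule 1 applies to remaining records with region = 'west'
  - 0 records: 0 × 1.2 = 0.0
Step 3: Other records unchanged: 126
Step 4: Final sum = 79.2 + 0.0 + 126 = 205.2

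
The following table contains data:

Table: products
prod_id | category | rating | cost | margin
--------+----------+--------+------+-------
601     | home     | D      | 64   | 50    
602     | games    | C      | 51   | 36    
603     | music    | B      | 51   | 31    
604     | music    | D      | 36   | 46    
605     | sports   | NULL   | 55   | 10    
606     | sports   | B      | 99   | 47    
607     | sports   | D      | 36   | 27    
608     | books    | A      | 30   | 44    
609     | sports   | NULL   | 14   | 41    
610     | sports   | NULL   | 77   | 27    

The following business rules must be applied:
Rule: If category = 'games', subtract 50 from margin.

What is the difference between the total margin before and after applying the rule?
50

Step 1: Original sum of margin = 359
Step 2: 1 records have category = 'games'
Step 3: Each affected record changes by -50
Step 4: Total change = 1 × -50 = -50
Step 5: New sum = 359 + -50 = 309
Step 6: Difference = |309 - 359| = 50
        (Sum decreased by 50)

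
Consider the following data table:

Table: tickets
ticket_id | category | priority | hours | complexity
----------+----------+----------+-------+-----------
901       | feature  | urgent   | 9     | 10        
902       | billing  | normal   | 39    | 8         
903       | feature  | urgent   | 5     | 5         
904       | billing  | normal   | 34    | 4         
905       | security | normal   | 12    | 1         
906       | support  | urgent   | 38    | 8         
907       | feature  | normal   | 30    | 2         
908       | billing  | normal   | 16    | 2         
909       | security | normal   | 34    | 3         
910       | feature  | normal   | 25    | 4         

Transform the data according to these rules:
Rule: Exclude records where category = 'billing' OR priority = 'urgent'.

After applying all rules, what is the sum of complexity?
10

Step 1: Find records where category = 'billing' OR priority = 'urgent'
Step 2: 6 records match, summing to 37
Step 3: Original sum: 47
Step 4: Remaining sum = 47 - 37 = 10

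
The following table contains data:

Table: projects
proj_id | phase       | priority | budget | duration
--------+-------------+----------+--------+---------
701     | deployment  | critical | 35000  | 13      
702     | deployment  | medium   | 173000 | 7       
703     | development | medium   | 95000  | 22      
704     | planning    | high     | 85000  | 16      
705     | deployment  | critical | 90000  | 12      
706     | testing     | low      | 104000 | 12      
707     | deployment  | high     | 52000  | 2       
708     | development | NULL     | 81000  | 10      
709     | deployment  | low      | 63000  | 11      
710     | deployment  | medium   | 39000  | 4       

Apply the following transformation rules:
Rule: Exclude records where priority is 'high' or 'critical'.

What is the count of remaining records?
6

Step 1: Count records to exclude
  - 2 (high) + 2 (critical) = 4 records
Step 2: Total records: 10
Step 3: Remaining = 10 - 4 = 6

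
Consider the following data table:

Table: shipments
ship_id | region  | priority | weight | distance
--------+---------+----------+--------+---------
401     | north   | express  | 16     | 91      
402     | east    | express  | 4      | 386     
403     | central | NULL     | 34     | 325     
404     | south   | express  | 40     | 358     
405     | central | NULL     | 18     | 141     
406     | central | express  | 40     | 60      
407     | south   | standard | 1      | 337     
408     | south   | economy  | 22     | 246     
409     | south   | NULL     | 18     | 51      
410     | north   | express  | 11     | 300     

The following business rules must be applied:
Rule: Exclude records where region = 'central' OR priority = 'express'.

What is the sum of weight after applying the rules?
41

Step 1: Find records where region = 'central' OR priority = 'express'
Step 2: 7 records match, summing to 163
Step 3: Original sum: 204
Step 4: Remaining sum = 204 - 163 = 41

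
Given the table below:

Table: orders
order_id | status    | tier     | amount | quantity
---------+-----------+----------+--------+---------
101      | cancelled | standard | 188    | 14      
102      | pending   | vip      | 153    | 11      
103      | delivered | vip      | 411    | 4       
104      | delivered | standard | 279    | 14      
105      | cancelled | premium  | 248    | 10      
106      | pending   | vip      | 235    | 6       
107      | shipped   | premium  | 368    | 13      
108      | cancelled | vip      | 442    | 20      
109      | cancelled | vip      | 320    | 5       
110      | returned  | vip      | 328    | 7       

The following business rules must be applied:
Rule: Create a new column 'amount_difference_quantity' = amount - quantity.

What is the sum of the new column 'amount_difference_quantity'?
2868

Step 1: For each record, compute amount - quantity
Example calculations:
  188 - 14 = 174
  153 - 11 = 142
  411 - 4 = 407
  ...
Step 2: Sum all derived values
Step 3: Total = 2868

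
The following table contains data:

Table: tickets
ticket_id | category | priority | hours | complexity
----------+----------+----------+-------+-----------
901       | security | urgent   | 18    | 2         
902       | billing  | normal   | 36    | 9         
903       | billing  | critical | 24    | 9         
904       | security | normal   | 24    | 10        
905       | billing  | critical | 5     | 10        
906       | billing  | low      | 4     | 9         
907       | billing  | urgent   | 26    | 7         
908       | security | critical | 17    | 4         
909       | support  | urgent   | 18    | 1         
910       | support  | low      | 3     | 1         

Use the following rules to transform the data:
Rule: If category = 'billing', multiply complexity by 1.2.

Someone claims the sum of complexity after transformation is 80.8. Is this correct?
No, the correct result is 70.8.

Step 1: Calculate the correct sum after transformation
Step 2: Apply multiplier 1.2 to records where category = 'billing'
Step 3: Correct result = 70.8
Step 4: Claimed result = 80.8
Step 5: 70.8 ≠ 80.8
Conclusion: The claimed result is incorrect. The correct answer is 70.8.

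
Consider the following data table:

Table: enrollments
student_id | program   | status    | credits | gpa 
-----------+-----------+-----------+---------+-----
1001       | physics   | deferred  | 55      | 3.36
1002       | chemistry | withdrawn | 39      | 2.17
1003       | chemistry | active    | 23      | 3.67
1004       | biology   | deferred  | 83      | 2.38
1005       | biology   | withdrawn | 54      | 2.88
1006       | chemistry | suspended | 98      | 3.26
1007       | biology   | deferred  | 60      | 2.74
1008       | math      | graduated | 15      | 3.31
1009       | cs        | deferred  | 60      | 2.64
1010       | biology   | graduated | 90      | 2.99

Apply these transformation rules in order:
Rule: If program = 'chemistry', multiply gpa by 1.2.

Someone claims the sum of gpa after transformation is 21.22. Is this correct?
No, the correct result is 31.22.

Step 1: Calculate the correct sum after transformation
Step 2: Apply multiplier 1.2 to records where program = 'chemistry'
Step 3: Correct result = 31.22
Step 4: Claimed result = 21.22
Step 5: 31.22 ≠ 21.22
Conclusion: The claimed result is incorrect. The correct answer is 31.22.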